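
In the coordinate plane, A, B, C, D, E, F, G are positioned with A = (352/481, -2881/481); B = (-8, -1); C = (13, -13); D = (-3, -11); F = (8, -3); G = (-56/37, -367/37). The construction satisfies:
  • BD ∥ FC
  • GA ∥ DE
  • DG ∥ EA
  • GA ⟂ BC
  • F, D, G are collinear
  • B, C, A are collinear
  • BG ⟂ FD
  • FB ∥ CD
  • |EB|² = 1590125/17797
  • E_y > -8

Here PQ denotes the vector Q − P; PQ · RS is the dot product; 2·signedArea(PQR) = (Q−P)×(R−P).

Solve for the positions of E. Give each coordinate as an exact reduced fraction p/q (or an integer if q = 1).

E = (-363/481, -3401/481)

1. E_x = -363/481  [DG ∥ EA ∩ GA ∥ DE]
2. E_y = -3401/481  [DG ∥ EA ∩ GA ∥ DE]
   → E = (-363/481, -3401/481)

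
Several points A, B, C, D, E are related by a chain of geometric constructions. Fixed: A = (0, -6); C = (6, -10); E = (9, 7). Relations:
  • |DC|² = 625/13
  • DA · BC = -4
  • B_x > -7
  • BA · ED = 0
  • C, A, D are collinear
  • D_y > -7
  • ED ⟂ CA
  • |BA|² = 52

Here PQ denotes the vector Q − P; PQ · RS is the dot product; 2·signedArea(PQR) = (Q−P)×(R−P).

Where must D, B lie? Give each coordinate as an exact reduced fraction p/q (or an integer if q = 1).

1. D_x = 3/13  [C, A, D are collinear ∩ ED ⟂ CA]
2. D_y = -80/13  [C, A, D are collinear ∩ ED ⟂ CA]
   → D = (3/13, -80/13)
3. B_x = -6  [BA · ED = 0 ∩ DA · BC = -4]
4. B_y = -2  [BA · ED = 0 ∩ DA · BC = -4]
   → B = (-6, -2)

B = (-6, -2)
D = (3/13, -80/13)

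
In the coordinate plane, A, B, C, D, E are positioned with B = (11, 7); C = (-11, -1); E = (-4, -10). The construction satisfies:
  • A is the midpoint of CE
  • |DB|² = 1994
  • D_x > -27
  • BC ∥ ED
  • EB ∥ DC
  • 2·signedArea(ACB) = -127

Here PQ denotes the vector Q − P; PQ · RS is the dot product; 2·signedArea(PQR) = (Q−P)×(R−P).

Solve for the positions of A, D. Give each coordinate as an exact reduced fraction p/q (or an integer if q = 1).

A = (-15/2, -11/2)
D = (-26, -18)

1. A_x = -15/2  [A is the midpoint of CE]
2. A_y = -11/2  [A is the midpoint of CE]
   → A = (-15/2, -11/2)
3. D_x = -26  [EB ∥ DC ∩ BC ∥ ED]
4. D_y = -18  [EB ∥ DC ∩ BC ∥ ED]
   → D = (-26, -18)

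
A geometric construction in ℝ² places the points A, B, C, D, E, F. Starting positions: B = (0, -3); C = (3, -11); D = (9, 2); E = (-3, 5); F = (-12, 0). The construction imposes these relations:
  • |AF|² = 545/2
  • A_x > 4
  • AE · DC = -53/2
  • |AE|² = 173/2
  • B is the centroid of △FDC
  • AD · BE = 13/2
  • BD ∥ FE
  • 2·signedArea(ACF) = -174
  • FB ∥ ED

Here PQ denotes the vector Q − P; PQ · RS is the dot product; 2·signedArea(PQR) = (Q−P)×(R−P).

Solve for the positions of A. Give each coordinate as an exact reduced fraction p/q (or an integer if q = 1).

1. A_x = 9/2  [2·signedArea(ACF) = -174 ∩ AD · BE = 13/2]
2. A_y = -1/2  [2·signedArea(ACF) = -174 ∩ AD · BE = 13/2]
   → A = (9/2, -1/2)

A = (9/2, -1/2)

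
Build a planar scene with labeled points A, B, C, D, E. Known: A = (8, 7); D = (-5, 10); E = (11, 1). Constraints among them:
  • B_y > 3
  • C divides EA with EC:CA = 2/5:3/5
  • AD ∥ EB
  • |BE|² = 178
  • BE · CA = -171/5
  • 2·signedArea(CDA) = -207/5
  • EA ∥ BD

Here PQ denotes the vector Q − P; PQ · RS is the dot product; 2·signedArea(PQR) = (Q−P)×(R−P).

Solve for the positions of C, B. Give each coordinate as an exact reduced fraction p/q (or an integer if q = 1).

B = (-2, 4)
C = (49/5, 17/5)

1. C_x = 49/5  [C divides EA with EC:CA = 2/5:3/5]
2. C_y = 17/5  [C divides EA with EC:CA = 2/5:3/5]
   → C = (49/5, 17/5)
3. B_x = -2  [EA ∥ BD ∩ AD ∥ EB]
4. B_y = 4  [EA ∥ BD ∩ AD ∥ EB]
   → B = (-2, 4)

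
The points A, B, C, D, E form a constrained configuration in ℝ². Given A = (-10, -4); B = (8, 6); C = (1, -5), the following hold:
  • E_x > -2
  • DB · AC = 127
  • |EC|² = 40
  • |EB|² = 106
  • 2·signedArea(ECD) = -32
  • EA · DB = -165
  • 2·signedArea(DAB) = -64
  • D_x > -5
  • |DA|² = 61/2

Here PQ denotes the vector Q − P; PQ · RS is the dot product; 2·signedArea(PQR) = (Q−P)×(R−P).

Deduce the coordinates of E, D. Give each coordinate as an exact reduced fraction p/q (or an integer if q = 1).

D = (-9/2, -9/2)
E = (-1, 1)

1. D_x = -9/2  [DB · AC = 127 ∩ 2·signedArea(DAB) = -64]
2. D_y = -9/2  [DB · AC = 127 ∩ 2·signedArea(DAB) = -64]
   → D = (-9/2, -9/2)
3. E_x = -1  [2·signedArea(ECD) = -32 ∩ EA · DB = -165]
4. E_y = 1  [2·signedArea(ECD) = -32 ∩ EA · DB = -165]
   → E = (-1, 1)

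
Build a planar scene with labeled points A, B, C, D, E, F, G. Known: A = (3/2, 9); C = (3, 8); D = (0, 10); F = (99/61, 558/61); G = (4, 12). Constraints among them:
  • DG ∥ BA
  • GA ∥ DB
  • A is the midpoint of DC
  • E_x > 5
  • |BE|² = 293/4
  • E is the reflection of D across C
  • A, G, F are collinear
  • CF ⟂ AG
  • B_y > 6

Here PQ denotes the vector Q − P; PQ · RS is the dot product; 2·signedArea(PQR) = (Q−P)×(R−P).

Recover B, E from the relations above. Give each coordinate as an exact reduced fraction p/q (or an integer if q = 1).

B = (-5/2, 7)
E = (6, 6)

1. B_x = -5/2  [DG ∥ BA ∩ GA ∥ DB]
2. B_y = 7  [DG ∥ BA ∩ GA ∥ DB]
   → B = (-5/2, 7)
3. E_x = 6  [E is the reflection of D across C]
4. E_y = 6  [E is the reflection of D across C]
   → E = (6, 6)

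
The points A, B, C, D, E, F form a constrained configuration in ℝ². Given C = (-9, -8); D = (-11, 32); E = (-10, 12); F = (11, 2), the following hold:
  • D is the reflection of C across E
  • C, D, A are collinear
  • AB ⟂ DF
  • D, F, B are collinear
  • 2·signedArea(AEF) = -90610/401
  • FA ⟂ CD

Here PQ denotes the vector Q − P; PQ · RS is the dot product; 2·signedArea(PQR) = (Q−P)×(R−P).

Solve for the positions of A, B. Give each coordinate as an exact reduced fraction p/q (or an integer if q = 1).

A = (-3789/401, 392/401)
B = (300828/69373, 769121/69373)

1. A_x = -3789/401  [C, D, A are collinear ∩ FA ⟂ CD]
2. A_y = 392/401  [C, D, A are collinear ∩ FA ⟂ CD]
   → A = (-3789/401, 392/401)
3. B_x = 300828/69373  [D, F, B are collinear ∩ AB ⟂ DF]
4. B_y = 769121/69373  [D, F, B are collinear ∩ AB ⟂ DF]
   → B = (300828/69373, 769121/69373)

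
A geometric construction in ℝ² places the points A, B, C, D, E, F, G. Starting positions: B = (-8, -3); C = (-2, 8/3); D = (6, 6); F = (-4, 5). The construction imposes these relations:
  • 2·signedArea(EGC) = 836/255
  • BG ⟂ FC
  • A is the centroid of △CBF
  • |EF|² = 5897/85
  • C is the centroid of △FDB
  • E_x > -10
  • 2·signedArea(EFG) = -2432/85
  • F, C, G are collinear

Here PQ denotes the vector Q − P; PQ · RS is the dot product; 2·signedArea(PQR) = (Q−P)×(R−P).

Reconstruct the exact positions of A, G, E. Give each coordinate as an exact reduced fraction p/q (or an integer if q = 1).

1. A_x = -14/3  [A is the centroid of △CBF]
2. A_y = 14/9  [A is the centroid of △CBF]
   → A = (-14/3, 14/9)
3. G_x = -148/85  [F, C, G are collinear ∩ BG ⟂ FC]
4. G_y = 201/85  [F, C, G are collinear ∩ BG ⟂ FC]
   → G = (-148/85, 201/85)
5. E_x = -806/85  [line -77/255·x + -22/85·y + -814/255 = 0 ∩ |EF|² = 5897/85]
6. E_y = -108/85  [line -77/255·x + -22/85·y + -814/255 = 0 ∩ |EF|² = 5897/85]
   → E = (-806/85, -108/85)

A = (-14/3, 14/9)
E = (-806/85, -108/85)
G = (-148/85, 201/85)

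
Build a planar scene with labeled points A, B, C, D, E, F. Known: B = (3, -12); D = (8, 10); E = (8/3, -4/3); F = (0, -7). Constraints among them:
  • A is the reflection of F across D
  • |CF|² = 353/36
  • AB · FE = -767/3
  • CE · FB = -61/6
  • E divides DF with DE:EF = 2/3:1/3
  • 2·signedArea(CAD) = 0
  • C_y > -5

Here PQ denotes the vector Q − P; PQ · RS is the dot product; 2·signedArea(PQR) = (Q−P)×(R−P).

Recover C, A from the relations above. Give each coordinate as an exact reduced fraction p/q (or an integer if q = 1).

1. C_x = 4/3  [line -3·x + 5·y + 149/6 = 0 ∩ |CF|² = 353/36]
2. C_y = -25/6  [line -3·x + 5·y + 149/6 = 0 ∩ |CF|² = 353/36]
   → C = (4/3, -25/6)
3. A_x = 16  [2·signedArea(CAD) = 0 ∩ A is the reflection of F across D]
4. A_y = 27  [2·signedArea(CAD) = 0 ∩ A is the reflection of F across D]
   → A = (16, 27)

A = (16, 27)
C = (4/3, -25/6)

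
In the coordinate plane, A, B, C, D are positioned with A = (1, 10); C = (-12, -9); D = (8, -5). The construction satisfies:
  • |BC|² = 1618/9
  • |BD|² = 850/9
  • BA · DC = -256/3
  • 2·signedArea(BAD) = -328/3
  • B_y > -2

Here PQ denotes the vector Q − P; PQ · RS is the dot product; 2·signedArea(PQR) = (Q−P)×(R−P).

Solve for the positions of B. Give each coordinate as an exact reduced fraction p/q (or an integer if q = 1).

1. B_x = -1  [2·signedArea(BAD) = -328/3 ∩ BA · DC = -256/3]
2. B_y = -4/3  [2·signedArea(BAD) = -328/3 ∩ BA · DC = -256/3]
   → B = (-1, -4/3)

B = (-1, -4/3)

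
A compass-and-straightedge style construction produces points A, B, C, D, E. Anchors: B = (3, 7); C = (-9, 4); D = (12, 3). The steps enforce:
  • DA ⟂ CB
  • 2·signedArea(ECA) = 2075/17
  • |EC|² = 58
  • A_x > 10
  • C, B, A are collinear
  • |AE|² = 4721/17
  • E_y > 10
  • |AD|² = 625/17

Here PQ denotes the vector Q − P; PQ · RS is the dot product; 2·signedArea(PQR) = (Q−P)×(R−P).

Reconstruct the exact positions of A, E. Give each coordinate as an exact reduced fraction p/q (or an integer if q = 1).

A = (179/17, 151/17)
E = (-6, 11)

1. A_x = 179/17  [C, B, A are collinear ∩ DA ⟂ CB]
2. A_y = 151/17  [C, B, A are collinear ∩ DA ⟂ CB]
   → A = (179/17, 151/17)
3. E_x = -6  [line -83/17·x + 332/17·y + -4150/17 = 0 ∩ |EC|² = 58]
4. E_y = 11  [line -83/17·x + 332/17·y + -4150/17 = 0 ∩ |EC|² = 58]
   → E = (-6, 11)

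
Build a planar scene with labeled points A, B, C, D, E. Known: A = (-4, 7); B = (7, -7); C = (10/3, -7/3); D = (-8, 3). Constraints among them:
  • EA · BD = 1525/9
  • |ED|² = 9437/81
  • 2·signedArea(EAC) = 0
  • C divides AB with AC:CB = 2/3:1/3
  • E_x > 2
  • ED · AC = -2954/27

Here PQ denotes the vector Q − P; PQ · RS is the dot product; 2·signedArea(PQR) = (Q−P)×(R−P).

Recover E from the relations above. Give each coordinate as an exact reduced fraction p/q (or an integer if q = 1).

E = (19/9, -7/9)

1. E_x = 19/9  [2·signedArea(EAC) = 0 ∩ EA · BD = 1525/9]
2. E_y = -7/9  [2·signedArea(EAC) = 0 ∩ EA · BD = 1525/9]
   → E = (19/9, -7/9)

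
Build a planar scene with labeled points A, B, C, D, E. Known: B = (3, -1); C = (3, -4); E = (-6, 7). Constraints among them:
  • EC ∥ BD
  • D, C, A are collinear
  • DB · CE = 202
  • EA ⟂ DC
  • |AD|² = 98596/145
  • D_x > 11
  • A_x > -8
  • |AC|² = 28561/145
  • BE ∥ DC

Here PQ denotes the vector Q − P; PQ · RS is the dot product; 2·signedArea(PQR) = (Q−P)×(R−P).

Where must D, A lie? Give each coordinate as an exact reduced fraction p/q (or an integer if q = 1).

1. D_x = 12  [BE ∥ DC ∩ EC ∥ BD]
2. D_y = -12  [BE ∥ DC ∩ EC ∥ BD]
   → D = (12, -12)
3. A_x = -1086/145  [D, C, A are collinear ∩ EA ⟂ DC]
4. A_y = 772/145  [D, C, A are collinear ∩ EA ⟂ DC]
   → A = (-1086/145, 772/145)

A = (-1086/145, 772/145)
D = (12, -12)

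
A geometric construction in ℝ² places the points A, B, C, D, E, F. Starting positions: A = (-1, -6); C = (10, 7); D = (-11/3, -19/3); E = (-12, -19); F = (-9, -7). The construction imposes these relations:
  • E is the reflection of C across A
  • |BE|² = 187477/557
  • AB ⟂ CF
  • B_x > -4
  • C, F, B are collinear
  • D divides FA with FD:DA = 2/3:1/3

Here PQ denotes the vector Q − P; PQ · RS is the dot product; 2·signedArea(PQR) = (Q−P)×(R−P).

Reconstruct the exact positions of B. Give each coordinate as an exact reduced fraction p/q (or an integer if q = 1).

B = (-1859/557, -1575/557)

1. B_x = -1859/557  [C, F, B are collinear ∩ AB ⟂ CF]
2. B_y = -1575/557  [C, F, B are collinear ∩ AB ⟂ CF]
   → B = (-1859/557, -1575/557)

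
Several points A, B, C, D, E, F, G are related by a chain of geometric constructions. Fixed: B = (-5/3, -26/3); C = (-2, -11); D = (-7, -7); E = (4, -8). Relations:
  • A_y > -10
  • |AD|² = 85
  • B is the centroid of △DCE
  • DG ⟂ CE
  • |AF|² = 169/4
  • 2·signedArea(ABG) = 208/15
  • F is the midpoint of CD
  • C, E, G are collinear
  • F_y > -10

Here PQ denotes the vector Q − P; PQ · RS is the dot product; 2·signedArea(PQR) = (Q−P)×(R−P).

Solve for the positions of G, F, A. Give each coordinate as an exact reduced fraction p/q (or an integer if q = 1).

A = (2, -9)
F = (-9/2, -9)
G = (-22/5, -61/5)

1. G_x = -22/5  [C, E, G are collinear ∩ DG ⟂ CE]
2. G_y = -61/5  [C, E, G are collinear ∩ DG ⟂ CE]
   → G = (-22/5, -61/5)
3. F_x = -9/2  [F is the midpoint of CD]
4. F_y = -9  [F is the midpoint of CD]
   → F = (-9/2, -9)
5. A_x = 2  [line 53/15·x + -41/15·y + -95/3 = 0 ∩ |AD|² = 85]
6. A_y = -9  [line 53/15·x + -41/15·y + -95/3 = 0 ∩ |AD|² = 85]
   → A = (2, -9)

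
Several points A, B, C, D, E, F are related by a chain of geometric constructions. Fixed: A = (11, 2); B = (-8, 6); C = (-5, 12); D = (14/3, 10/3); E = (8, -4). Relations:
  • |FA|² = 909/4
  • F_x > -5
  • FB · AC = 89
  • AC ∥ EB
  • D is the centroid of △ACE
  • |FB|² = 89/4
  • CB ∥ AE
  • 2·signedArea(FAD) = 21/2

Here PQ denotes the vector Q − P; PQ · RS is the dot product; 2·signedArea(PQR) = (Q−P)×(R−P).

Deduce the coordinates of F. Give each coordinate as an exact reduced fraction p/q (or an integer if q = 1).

1. F_x = -4  [FB · AC = 89 ∩ 2·signedArea(FAD) = 21/2]
2. F_y = 7/2  [FB · AC = 89 ∩ 2·signedArea(FAD) = 21/2]
   → F = (-4, 7/2)

F = (-4, 7/2)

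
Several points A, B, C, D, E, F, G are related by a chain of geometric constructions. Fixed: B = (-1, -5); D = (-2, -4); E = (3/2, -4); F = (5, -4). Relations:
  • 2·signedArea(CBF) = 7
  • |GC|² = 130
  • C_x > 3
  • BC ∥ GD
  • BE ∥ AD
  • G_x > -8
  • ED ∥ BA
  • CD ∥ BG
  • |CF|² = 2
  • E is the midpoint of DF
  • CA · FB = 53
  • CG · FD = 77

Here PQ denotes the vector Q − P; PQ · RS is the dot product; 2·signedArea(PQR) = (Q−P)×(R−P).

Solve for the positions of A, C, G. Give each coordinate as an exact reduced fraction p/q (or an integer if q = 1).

1. A_x = -9/2  [BE ∥ AD ∩ ED ∥ BA]
2. A_y = -5  [BE ∥ AD ∩ ED ∥ BA]
   → A = (-9/2, -5)
3. C_x = 4  [2·signedArea(CBF) = 7 ∩ CA · FB = 53]
4. C_y = -3  [2·signedArea(CBF) = 7 ∩ CA · FB = 53]
   → C = (4, -3)
5. G_x = -7  [BC ∥ GD ∩ CD ∥ BG]
6. G_y = -6  [BC ∥ GD ∩ CD ∥ BG]
   → G = (-7, -6)

A = (-9/2, -5)
C = (4, -3)
G = (-7, -6)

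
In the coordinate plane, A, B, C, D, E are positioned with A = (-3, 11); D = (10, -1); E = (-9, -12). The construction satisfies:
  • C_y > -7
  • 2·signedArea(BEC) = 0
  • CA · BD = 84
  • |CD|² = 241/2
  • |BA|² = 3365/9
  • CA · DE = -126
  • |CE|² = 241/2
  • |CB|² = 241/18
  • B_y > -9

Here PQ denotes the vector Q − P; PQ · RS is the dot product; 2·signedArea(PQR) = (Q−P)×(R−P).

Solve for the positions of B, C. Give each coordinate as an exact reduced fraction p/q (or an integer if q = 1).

B = (-8/3, -25/3)
C = (1/2, -13/2)

1. C_x = 1/2  [line 19·x + 11·y + 62 = 0 ∩ |CD|² = 241/2]
2. C_y = -13/2  [line 19·x + 11·y + 62 = 0 ∩ |CD|² = 241/2]
   → C = (1/2, -13/2)
3. B_x = -8/3  [2·signedArea(BEC) = 0 ∩ CA · BD = 84]
4. B_y = -25/3  [2·signedArea(BEC) = 0 ∩ CA · BD = 84]
   → B = (-8/3, -25/3)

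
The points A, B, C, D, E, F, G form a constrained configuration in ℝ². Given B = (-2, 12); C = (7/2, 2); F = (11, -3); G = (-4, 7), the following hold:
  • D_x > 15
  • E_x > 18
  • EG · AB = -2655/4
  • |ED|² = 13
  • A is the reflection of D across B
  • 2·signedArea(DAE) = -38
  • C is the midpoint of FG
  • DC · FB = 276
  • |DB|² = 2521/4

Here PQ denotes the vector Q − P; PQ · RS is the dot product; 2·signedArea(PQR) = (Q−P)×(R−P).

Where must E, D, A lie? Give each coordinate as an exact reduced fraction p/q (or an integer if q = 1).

A = (-39/2, 30)
D = (31/2, -6)
E = (37/2, -8)

1. D_x = 31/2  [line 13·x + -15·y + -583/2 = 0 ∩ |DB|² = 2521/4]
2. D_y = -6  [line 13·x + -15·y + -583/2 = 0 ∩ |DB|² = 2521/4]
   → D = (31/2, -6)
3. A_x = -39/2  [A is the reflection of D across B]
4. A_y = 30  [A is the reflection of D across B]
   → A = (-39/2, 30)
5. E_x = 37/2  [EG · AB = -2655/4 ∩ 2·signedArea(DAE) = -38]
6. E_y = -8  [EG · AB = -2655/4 ∩ 2·signedArea(DAE) = -38]
   → E = (37/2, -8)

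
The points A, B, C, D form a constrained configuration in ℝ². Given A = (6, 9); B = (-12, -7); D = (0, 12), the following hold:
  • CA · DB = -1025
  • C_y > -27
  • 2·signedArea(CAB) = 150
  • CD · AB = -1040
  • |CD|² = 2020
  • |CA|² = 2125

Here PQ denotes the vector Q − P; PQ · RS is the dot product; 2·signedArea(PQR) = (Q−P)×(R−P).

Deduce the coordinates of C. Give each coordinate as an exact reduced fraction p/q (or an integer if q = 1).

C = (-24, -26)

1. C_x = -24  [CD · AB = -1040 ∩ CA · DB = -1025]
2. C_y = -26  [CD · AB = -1040 ∩ CA · DB = -1025]
   → C = (-24, -26)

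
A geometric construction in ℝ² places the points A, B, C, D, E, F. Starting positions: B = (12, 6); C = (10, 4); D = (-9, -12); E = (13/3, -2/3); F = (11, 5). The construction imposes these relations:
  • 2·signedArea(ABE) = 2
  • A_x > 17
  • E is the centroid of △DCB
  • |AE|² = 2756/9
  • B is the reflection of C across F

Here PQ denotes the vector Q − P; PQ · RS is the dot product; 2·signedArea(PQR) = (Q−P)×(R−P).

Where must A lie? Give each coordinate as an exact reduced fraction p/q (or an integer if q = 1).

A = (53/3, 32/3)

1. A_x = 53/3  [line 20/3·x + -23/3·y + -36 = 0 ∩ |AE|² = 2756/9]
2. A_y = 32/3  [line 20/3·x + -23/3·y + -36 = 0 ∩ |AE|² = 2756/9]
   → A = (53/3, 32/3)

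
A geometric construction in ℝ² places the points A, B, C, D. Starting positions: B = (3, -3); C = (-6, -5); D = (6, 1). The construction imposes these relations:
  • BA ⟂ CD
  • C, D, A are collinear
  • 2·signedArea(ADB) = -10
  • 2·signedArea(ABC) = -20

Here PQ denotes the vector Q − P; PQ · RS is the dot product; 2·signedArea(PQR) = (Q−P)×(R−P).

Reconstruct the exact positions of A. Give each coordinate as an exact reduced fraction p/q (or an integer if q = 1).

A = (2, -1)

1. A_x = 2  [C, D, A are collinear ∩ BA ⟂ CD]
2. A_y = -1  [C, D, A are collinear ∩ BA ⟂ CD]
   → A = (2, -1)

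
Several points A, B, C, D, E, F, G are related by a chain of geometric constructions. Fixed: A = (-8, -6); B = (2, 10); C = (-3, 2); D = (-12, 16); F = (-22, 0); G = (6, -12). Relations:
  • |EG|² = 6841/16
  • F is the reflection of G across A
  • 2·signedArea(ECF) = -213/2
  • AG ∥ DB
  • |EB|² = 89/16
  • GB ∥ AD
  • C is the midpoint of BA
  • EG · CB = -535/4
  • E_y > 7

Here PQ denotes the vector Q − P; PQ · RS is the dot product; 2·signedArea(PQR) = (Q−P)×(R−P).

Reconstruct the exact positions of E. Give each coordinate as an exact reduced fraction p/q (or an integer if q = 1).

E = (3/4, 8)

1. E_x = 3/4  [2·signedArea(ECF) = -213/2 ∩ EG · CB = -535/4]
2. E_y = 8  [2·signedArea(ECF) = -213/2 ∩ EG · CB = -535/4]
   → E = (3/4, 8)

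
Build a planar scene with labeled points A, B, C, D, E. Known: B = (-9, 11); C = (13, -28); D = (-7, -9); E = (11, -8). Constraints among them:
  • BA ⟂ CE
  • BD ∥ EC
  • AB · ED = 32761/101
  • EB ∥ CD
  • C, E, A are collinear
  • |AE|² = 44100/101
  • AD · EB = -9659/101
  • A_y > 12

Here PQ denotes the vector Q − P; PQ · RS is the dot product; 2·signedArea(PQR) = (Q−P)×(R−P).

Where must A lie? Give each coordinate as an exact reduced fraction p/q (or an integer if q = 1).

A = (901/101, 1292/101)

1. A_x = 901/101  [C, E, A are collinear ∩ BA ⟂ CE]
2. A_y = 1292/101  [C, E, A are collinear ∩ BA ⟂ CE]
   → A = (901/101, 1292/101)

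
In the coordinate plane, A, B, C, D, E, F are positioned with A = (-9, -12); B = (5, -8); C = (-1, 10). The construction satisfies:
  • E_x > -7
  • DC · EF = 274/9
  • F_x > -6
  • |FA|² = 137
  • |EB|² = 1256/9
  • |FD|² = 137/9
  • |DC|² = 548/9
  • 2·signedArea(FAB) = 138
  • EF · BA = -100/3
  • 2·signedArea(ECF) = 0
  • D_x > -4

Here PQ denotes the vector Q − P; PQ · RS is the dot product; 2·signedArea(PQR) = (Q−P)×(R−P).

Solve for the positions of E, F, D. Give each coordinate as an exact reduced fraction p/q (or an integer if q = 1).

D = (-11/3, 8/3)
E = (-19/3, -14/3)
F = (-5, -1)

1. F_x = -5  [line -4·x + 14·y + -6 = 0 ∩ |FA|² = 137]
2. F_y = -1  [line -4·x + 14·y + -6 = 0 ∩ |FA|² = 137]
   → F = (-5, -1)
3. E_x = -19/3  [2·signedArea(ECF) = 0 ∩ EF · BA = -100/3]
4. E_y = -14/3  [2·signedArea(ECF) = 0 ∩ EF · BA = -100/3]
   → E = (-19/3, -14/3)
5. D_x = -11/3  [line -4/3·x + -11/3·y + 44/9 = 0 ∩ |FD|² = 137/9]
6. D_y = 8/3  [line -4/3·x + -11/3·y + 44/9 = 0 ∩ |FD|² = 137/9]
   → D = (-11/3, 8/3)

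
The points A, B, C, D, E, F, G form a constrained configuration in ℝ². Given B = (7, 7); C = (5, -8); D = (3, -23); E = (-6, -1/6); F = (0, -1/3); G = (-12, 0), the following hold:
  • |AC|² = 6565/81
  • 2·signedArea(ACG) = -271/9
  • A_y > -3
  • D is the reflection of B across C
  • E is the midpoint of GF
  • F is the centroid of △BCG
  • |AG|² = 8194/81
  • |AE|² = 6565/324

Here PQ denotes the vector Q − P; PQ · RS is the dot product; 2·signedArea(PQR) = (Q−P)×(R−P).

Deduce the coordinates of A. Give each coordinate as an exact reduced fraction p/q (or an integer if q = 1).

1. A_x = -7/3  [line -8·x + -17·y + -593/9 = 0 ∩ |AC|² = 6565/81]
2. A_y = -25/9  [line -8·x + -17·y + -593/9 = 0 ∩ |AC|² = 6565/81]
   → A = (-7/3, -25/9)

A = (-7/3, -25/9)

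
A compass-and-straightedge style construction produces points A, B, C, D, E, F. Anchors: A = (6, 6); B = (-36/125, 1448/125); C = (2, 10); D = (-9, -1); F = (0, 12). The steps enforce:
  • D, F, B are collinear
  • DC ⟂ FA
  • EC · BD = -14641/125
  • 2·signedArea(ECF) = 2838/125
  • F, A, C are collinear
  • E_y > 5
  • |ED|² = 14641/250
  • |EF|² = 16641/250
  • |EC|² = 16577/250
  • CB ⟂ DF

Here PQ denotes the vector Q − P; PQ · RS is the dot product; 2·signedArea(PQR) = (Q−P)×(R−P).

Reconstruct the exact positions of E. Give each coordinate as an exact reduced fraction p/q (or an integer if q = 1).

E = (-1161/250, 1323/250)

1. E_x = -1161/250  [2·signedArea(ECF) = 2838/125 ∩ EC · BD = -14641/125]
2. E_y = 1323/250  [2·signedArea(ECF) = 2838/125 ∩ EC · BD = -14641/125]
   → E = (-1161/250, 1323/250)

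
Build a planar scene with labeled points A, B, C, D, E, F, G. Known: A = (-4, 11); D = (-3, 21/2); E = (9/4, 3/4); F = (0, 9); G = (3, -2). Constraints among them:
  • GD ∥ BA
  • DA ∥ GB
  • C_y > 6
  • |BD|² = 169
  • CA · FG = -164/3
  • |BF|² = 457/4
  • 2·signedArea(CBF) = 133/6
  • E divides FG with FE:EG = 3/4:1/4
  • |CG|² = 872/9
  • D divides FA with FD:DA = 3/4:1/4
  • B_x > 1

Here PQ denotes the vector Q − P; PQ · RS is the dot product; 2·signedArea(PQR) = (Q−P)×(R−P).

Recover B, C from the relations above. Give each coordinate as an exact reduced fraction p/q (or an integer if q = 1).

1. B_x = 2  [GD ∥ BA ∩ DA ∥ GB]
2. B_y = -3/2  [GD ∥ BA ∩ DA ∥ GB]
   → B = (2, -3/2)
3. C_x = -5/3  [2·signedArea(CBF) = 133/6 ∩ CA · FG = -164/3]
4. C_y = 20/3  [2·signedArea(CBF) = 133/6 ∩ CA · FG = -164/3]
   → C = (-5/3, 20/3)

B = (2, -3/2)
C = (-5/3, 20/3)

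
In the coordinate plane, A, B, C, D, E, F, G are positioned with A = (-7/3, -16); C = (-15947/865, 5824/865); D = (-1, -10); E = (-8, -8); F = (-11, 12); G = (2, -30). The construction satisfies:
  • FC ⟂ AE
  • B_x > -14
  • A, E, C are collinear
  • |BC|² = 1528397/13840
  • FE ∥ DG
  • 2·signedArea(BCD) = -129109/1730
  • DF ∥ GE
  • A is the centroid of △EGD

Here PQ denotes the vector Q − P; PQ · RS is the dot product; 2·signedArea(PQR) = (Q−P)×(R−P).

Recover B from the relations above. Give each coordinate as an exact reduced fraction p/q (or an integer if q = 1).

B = (-46111/3460, -4239/1730)

1. B_x = -46111/3460  [line 14474/865·x + 15082/865·y + 459697/1730 = 0 ∩ |BC|² = 1528397/13840]
2. B_y = -4239/1730  [line 14474/865·x + 15082/865·y + 459697/1730 = 0 ∩ |BC|² = 1528397/13840]
   → B = (-46111/3460, -4239/1730)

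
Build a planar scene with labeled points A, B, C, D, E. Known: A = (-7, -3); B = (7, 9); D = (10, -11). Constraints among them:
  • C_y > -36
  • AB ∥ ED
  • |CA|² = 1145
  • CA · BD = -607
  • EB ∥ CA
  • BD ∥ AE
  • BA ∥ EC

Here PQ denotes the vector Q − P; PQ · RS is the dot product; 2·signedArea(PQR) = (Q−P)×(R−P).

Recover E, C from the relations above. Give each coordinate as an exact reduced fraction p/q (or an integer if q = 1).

1. E_x = -4  [AB ∥ ED ∩ BD ∥ AE]
2. E_y = -23  [AB ∥ ED ∩ BD ∥ AE]
   → E = (-4, -23)
3. C_x = -18  [EB ∥ CA ∩ BA ∥ EC]
4. C_y = -35  [EB ∥ CA ∩ BA ∥ EC]
   → C = (-18, -35)

C = (-18, -35)
E = (-4, -23)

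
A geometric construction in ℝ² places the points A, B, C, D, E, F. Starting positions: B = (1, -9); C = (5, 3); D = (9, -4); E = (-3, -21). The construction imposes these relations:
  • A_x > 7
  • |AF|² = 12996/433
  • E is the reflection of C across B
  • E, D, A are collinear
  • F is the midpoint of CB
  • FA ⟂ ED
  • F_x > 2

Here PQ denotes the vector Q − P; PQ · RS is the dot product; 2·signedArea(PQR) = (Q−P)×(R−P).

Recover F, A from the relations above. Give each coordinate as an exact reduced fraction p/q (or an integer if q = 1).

A = (3237/433, -2667/433)
F = (3, -3)

1. F_x = 3  [F is the midpoint of CB]
2. F_y = -3  [F is the midpoint of CB]
   → F = (3, -3)
3. A_x = 3237/433  [E, D, A are collinear ∩ FA ⟂ ED]
4. A_y = -2667/433  [E, D, A are collinear ∩ FA ⟂ ED]
   → A = (3237/433, -2667/433)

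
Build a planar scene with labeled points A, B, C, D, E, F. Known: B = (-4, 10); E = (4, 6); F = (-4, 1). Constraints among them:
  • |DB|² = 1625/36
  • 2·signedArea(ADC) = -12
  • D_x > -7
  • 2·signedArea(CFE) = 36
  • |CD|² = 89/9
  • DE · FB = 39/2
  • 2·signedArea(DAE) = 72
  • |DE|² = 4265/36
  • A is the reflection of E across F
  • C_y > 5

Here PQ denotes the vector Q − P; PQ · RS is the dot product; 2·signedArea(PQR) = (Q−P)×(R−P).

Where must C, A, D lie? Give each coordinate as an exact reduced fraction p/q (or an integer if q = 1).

1. A_x = -12  [A is the reflection of E across F]
2. A_y = -4  [A is the reflection of E across F]
   → A = (-12, -4)
3. D_x = -20/3  [2·signedArea(DAE) = 72 ∩ DE · FB = 39/2]
4. D_y = 23/6  [2·signedArea(DAE) = 72 ∩ DE · FB = 39/2]
   → D = (-20/3, 23/6)
5. C_x = -4  [2·signedArea(CFE) = 36 ∩ 2·signedArea(ADC) = -12]
6. C_y = 11/2  [2·signedArea(CFE) = 36 ∩ 2·signedArea(ADC) = -12]
   → C = (-4, 11/2)

A = (-12, -4)
C = (-4, 11/2)
D = (-20/3, 23/6)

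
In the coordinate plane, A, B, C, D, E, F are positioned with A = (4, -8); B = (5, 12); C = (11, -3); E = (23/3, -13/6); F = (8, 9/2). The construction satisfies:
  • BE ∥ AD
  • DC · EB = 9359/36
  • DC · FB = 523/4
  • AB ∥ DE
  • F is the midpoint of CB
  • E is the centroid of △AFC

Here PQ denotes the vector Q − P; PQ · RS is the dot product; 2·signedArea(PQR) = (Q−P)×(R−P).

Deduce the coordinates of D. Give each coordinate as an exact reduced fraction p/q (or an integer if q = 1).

D = (20/3, -133/6)

1. D_x = 20/3  [AB ∥ DE ∩ BE ∥ AD]
2. D_y = -133/6  [AB ∥ DE ∩ BE ∥ AD]
   → D = (20/3, -133/6)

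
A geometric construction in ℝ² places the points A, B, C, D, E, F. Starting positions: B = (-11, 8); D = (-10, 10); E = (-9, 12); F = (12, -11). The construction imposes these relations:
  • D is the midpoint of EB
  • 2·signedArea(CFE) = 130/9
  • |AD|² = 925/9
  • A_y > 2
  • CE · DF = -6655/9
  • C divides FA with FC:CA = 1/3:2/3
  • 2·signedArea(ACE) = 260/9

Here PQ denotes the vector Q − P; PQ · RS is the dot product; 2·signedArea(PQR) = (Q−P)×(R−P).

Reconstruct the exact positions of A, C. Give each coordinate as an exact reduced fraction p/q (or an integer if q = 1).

1. C_x = 64/9  [CE · DF = -6655/9 ∩ 2·signedArea(CFE) = 130/9]
2. C_y = -19/3  [CE · DF = -6655/9 ∩ 2·signedArea(CFE) = 130/9]
   → C = (64/9, -19/3)
3. A_x = -8/3  [2·signedArea(ACE) = 260/9 ∩ C divides FA with FC:CA = 1/3:2/3]
4. A_y = 3  [2·signedArea(ACE) = 260/9 ∩ C divides FA with FC:CA = 1/3:2/3]
   → A = (-8/3, 3)

A = (-8/3, 3)
C = (64/9, -19/3)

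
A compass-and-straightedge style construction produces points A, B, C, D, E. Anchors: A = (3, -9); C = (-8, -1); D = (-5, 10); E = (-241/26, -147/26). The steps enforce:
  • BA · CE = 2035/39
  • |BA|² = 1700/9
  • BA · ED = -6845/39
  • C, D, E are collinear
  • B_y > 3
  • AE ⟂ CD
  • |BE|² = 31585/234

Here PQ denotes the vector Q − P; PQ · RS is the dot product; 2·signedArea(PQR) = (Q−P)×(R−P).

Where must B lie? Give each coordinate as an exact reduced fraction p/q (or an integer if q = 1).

B = (-7/3, 11/3)

1. B_x = -7/3  [line 33/26·x + 121/26·y + -550/39 = 0 ∩ |BA|² = 1700/9]
2. B_y = 11/3  [line 33/26·x + 121/26·y + -550/39 = 0 ∩ |BA|² = 1700/9]
   → B = (-7/3, 11/3)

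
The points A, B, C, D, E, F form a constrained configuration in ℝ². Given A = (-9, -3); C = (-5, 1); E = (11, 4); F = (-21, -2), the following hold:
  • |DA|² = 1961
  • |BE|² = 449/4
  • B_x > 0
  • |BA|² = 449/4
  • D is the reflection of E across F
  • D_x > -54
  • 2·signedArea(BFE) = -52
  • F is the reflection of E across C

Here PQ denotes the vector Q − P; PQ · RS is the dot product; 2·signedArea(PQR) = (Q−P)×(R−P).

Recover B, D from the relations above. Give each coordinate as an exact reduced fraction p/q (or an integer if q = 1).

B = (1, 1/2)
D = (-53, -8)

1. B_x = 1  [line -6·x + 32·y + -10 = 0 ∩ |BA|² = 449/4]
2. B_y = 1/2  [line -6·x + 32·y + -10 = 0 ∩ |BA|² = 449/4]
   → B = (1, 1/2)
3. D_x = -53  [D is the reflection of E across F]
4. D_y = -8  [D is the reflection of E across F]
   → D = (-53, -8)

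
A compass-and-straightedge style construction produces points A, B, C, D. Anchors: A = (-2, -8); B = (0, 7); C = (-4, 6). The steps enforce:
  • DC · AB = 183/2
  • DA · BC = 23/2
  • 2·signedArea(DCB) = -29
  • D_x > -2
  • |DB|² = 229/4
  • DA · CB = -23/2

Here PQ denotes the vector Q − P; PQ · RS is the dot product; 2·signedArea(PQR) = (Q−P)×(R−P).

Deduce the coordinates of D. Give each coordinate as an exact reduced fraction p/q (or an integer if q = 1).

1. D_x = -1  [DA · BC = 23/2 ∩ DC · AB = 183/2]
2. D_y = -1/2  [DA · BC = 23/2 ∩ DC · AB = 183/2]
   → D = (-1, -1/2)

D = (-1, -1/2)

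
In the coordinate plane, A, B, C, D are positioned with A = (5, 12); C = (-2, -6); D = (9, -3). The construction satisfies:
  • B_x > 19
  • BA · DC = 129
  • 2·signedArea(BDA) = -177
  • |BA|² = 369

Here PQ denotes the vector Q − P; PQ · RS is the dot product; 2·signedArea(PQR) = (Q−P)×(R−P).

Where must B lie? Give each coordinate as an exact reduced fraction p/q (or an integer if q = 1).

B = (20, 0)

1. B_x = 20  [BA · DC = 129 ∩ 2·signedArea(BDA) = -177]
2. B_y = 0  [BA · DC = 129 ∩ 2·signedArea(BDA) = -177]
   → B = (20, 0)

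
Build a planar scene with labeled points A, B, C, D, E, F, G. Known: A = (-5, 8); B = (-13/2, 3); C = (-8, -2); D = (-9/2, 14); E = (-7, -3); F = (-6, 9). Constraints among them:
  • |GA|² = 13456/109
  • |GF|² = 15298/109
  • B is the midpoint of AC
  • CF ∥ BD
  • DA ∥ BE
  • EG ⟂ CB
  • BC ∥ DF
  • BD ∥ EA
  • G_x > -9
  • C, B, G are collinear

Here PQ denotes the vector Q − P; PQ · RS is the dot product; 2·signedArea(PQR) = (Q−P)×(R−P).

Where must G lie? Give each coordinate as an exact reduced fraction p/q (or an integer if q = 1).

G = (-893/109, -288/109)

1. G_x = -893/109  [C, B, G are collinear ∩ EG ⟂ CB]
2. G_y = -288/109  [C, B, G are collinear ∩ EG ⟂ CB]
   → G = (-893/109, -288/109)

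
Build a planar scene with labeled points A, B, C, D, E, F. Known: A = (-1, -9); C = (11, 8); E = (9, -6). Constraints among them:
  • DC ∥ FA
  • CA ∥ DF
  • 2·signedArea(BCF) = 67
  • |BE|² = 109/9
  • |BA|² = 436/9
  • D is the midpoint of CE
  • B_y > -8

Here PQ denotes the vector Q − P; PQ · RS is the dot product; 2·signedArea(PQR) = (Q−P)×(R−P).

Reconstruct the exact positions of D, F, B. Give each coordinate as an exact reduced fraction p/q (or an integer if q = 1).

B = (17/3, -7)
D = (10, 1)
F = (-2, -16)

1. D_x = 10  [D is the midpoint of CE]
2. D_y = 1  [D is the midpoint of CE]
   → D = (10, 1)
3. F_x = -2  [DC ∥ FA ∩ CA ∥ DF]
4. F_y = -16  [DC ∥ FA ∩ CA ∥ DF]
   → F = (-2, -16)
5. B_x = 17/3  [line 24·x + -13·y + -227 = 0 ∩ |BA|² = 436/9]
6. B_y = -7  [line 24·x + -13·y + -227 = 0 ∩ |BA|² = 436/9]
   → B = (17/3, -7)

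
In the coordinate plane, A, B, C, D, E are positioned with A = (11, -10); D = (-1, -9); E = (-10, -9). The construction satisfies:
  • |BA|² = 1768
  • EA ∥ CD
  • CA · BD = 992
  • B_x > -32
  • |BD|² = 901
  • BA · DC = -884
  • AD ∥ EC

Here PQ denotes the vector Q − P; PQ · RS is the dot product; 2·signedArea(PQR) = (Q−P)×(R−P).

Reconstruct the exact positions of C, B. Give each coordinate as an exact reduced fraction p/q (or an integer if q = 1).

B = (-31, -8)
C = (-22, -8)

1. C_x = -22  [EA ∥ CD ∩ AD ∥ EC]
2. C_y = -8  [EA ∥ CD ∩ AD ∥ EC]
   → C = (-22, -8)
3. B_x = -31  [BA · DC = -884 ∩ CA · BD = 992]
4. B_y = -8  [BA · DC = -884 ∩ CA · BD = 992]
   → B = (-31, -8)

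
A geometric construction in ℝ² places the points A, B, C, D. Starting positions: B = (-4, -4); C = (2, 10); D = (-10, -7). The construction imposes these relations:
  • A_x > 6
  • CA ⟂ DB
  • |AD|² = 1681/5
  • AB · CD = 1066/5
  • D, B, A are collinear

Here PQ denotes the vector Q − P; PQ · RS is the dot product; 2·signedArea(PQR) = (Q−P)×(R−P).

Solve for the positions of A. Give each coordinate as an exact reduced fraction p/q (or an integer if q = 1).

1. A_x = 32/5  [D, B, A are collinear ∩ CA ⟂ DB]
2. A_y = 6/5  [D, B, A are collinear ∩ CA ⟂ DB]
   → A = (32/5, 6/5)

A = (32/5, 6/5)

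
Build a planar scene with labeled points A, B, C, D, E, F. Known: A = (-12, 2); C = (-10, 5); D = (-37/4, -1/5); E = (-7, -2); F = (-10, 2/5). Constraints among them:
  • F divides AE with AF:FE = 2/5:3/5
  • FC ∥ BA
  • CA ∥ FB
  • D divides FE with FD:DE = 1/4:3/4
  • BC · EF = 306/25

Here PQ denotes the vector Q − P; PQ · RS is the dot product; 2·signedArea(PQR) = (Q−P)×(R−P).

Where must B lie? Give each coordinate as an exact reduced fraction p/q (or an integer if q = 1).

1. B_x = -12  [FC ∥ BA ∩ CA ∥ FB]
2. B_y = -13/5  [FC ∥ BA ∩ CA ∥ FB]
   → B = (-12, -13/5)

B = (-12, -13/5)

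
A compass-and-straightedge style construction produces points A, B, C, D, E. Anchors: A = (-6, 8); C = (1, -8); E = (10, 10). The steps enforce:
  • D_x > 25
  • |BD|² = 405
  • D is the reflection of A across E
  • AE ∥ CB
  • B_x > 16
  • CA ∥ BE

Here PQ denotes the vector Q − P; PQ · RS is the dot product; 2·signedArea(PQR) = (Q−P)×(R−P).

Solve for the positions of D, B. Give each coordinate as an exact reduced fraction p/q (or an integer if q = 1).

1. D_x = 26  [D is the reflection of A across E]
2. D_y = 12  [D is the reflection of A across E]
   → D = (26, 12)
3. B_x = 17  [CA ∥ BE ∩ AE ∥ CB]
4. B_y = -6  [CA ∥ BE ∩ AE ∥ CB]
   → B = (17, -6)

B = (17, -6)
D = (26, 12)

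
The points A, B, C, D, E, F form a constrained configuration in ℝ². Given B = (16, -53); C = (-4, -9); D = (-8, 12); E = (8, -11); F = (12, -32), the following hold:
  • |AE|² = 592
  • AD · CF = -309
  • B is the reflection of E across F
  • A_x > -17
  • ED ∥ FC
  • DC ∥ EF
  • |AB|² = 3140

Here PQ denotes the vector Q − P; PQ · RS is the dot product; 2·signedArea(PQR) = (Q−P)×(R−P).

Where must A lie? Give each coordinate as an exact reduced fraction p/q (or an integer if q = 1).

A = (-16, -7)

1. A_x = -16  [line -16·x + 23·y + -95 = 0 ∩ |AB|² = 3140]
2. A_y = -7  [line -16·x + 23·y + -95 = 0 ∩ |AB|² = 3140]
   → A = (-16, -7)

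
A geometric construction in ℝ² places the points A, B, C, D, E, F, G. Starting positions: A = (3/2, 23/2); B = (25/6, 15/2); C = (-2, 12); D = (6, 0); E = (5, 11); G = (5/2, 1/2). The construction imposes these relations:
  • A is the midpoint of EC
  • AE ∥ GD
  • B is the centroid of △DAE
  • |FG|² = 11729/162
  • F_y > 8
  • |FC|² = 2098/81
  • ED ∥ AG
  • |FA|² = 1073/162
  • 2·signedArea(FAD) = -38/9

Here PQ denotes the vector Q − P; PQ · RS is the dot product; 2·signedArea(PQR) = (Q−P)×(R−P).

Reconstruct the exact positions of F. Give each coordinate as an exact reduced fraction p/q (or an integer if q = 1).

F = (19/9, 9)

1. F_x = 19/9  [line 23/2·x + 9/2·y + -583/9 = 0 ∩ |FG|² = 11729/162]
2. F_y = 9  [line 23/2·x + 9/2·y + -583/9 = 0 ∩ |FG|² = 11729/162]
   → F = (19/9, 9)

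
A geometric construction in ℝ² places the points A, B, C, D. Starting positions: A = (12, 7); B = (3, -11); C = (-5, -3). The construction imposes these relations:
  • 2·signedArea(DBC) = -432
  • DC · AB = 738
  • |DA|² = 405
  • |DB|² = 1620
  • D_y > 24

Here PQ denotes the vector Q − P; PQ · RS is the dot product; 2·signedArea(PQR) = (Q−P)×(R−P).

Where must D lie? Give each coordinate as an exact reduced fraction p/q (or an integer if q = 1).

D = (21, 25)

1. D_x = 21  [DC · AB = 738 ∩ 2·signedArea(DBC) = -432]
2. D_y = 25  [DC · AB = 738 ∩ 2·signedArea(DBC) = -432]
   → D = (21, 25)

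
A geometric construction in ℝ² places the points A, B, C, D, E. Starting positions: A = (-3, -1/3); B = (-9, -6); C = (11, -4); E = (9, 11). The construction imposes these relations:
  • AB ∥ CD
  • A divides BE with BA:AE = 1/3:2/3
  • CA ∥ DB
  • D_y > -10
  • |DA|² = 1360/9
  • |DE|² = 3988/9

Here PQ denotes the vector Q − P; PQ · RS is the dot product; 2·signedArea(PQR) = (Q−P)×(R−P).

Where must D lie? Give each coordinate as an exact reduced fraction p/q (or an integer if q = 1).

1. D_x = 5  [CA ∥ DB ∩ AB ∥ CD]
2. D_y = -29/3  [CA ∥ DB ∩ AB ∥ CD]
   → D = (5, -29/3)

D = (5, -29/3)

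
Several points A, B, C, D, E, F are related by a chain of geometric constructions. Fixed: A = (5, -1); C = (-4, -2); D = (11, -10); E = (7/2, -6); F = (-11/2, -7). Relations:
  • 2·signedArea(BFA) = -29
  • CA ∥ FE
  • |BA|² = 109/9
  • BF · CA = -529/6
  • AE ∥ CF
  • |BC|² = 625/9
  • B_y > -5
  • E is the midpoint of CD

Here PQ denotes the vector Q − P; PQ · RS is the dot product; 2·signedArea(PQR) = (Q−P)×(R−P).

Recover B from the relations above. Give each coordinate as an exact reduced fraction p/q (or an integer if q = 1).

1. B_x = 4  [2·signedArea(BFA) = -29 ∩ BF · CA = -529/6]
2. B_y = -13/3  [2·signedArea(BFA) = -29 ∩ BF · CA = -529/6]
   → B = (4, -13/3)

B = (4, -13/3)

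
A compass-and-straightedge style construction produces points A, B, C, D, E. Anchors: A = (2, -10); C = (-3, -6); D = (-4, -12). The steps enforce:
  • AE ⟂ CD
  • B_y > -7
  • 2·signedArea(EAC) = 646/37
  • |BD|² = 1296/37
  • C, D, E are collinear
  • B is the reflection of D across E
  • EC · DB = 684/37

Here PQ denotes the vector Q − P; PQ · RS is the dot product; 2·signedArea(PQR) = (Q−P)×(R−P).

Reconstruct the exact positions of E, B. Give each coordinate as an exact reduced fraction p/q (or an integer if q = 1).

1. E_x = -130/37  [C, D, E are collinear ∩ AE ⟂ CD]
2. E_y = -336/37  [C, D, E are collinear ∩ AE ⟂ CD]
   → E = (-130/37, -336/37)
3. B_x = -112/37  [B is the reflection of D across E]
4. B_y = -228/37  [B is the reflection of D across E]
   → B = (-112/37, -228/37)

B = (-112/37, -228/37)
E = (-130/37, -336/37)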